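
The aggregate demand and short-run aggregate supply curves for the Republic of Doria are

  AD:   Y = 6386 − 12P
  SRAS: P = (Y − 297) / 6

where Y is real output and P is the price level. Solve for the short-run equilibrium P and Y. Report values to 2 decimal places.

Rearrange SRAS to Y = 297 + 6P.
Set AD = SRAS: 6386 − 12P = 297 + 6P, so 6089 = 18P and P = 338.28.
Substituting into AD, Y = 6386 − 12P = 2326.67.

P = 338.28, Y = 2326.67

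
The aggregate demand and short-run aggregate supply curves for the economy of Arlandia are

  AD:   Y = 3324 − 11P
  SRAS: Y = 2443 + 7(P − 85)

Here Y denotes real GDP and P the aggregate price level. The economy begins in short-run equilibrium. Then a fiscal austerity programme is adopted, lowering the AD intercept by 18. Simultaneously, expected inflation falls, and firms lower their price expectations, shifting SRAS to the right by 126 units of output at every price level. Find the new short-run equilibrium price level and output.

After both shocks: AD is Y = 3306 − 11P and SRAS is Y = 1974 + 7P.
Setting them equal: 1332 = 18P, so P = 74.
Y = 3306 − 11·74 = 2492.

P = 74, Y = 2492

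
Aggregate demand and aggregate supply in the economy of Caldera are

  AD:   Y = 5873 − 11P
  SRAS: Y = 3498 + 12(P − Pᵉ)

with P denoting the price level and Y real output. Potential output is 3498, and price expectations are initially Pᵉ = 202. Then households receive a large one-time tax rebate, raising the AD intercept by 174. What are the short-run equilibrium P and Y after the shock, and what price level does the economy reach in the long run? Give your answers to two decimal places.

AD shifts right: new AD is Y = 6047 − 11P. With Pᵉ = 202, SRAS is Y = 1074 + 12P.
Short run: 6047 − 11P = 1074 + 12P gives 4973 = 23P, so P = 216.22 and Y = 6047 − 11P = 3668.61.
Y = 3668.61 is above potential 3498; expectations adjust and SRAS shifts left until Y = 3498.
Long run: on the new AD curve, 3498 = 6047 − 11P gives P = 231.73.

Short run: P = 216.22, Y = 3668.61. Long run: P = 231.73.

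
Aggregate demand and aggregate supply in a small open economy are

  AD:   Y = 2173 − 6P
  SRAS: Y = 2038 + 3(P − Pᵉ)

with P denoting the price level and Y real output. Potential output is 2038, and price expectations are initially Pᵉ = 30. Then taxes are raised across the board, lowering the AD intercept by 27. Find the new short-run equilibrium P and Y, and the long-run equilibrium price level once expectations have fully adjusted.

AD shifts left: new AD is Y = 2146 − 6P. With Pᵉ = 30, SRAS is Y = 1948 + 3P.
Short run: 2146 − 6P = 1948 + 3P gives 198 = 9P, so P = 22 and Y = 2146 − 6·22 = 2014.
Y = 2014 is below potential 2038; expectations adjust and SRAS shifts right until Y = 2038.
Long run: on the new AD curve, 2038 = 2146 − 6P gives P = 18.

Short run: P = 22, Y = 2014. Long run: P = 18.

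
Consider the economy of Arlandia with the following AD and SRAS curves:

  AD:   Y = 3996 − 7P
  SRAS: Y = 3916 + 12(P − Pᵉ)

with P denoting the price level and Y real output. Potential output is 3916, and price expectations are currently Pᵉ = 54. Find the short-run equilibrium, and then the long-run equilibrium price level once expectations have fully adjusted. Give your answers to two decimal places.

Short run: P = 38.32, Y = 3727.79. Long run: P = 11.43.

Short run: with Pᵉ = 54, SRAS is Y = 3268 + 12P. Setting AD = SRAS gives 728 = 19P, so P = 38.32 and Y = 3996 − 7P = 3727.79.
Output 3727.79 is below potential 3916, so over time expected prices fall and SRAS shifts right until Y returns to 3916.
Long run: Y = 3916 on the AD curve gives 3916 = 3996 − 7P, so P = 11.43.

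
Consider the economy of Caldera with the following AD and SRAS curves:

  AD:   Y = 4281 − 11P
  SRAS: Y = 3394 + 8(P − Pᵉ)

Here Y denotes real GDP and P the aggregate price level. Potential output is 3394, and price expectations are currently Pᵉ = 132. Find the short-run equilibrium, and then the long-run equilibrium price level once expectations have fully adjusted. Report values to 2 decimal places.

Short run: P = 102.26, Y = 3156.11. Long run: P = 80.64.

Short run: with Pᵉ = 132, SRAS is Y = 2338 + 8P. Setting AD = SRAS gives 1943 = 19P, so P = 102.26 and Y = 4281 − 11P = 3156.11.
Output 3156.11 is below potential 3394, so over time expected prices fall and SRAS shifts right until Y returns to 3394.
Long run: Y = 3394 on the AD curve gives 3394 = 4281 − 11P, so P = 80.64.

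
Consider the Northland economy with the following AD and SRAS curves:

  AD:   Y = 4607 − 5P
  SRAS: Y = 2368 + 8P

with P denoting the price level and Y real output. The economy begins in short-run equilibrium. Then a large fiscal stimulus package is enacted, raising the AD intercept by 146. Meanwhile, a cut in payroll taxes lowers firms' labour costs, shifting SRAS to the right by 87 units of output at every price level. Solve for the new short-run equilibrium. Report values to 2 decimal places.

P = 176.77, Y = 3869.15

After both shocks: AD is Y = 4753 − 5P and SRAS is Y = 2455 + 8P.
Setting them equal: 2298 = 13P, so P = 176.77.
Substituting into AD, Y = 3869.15.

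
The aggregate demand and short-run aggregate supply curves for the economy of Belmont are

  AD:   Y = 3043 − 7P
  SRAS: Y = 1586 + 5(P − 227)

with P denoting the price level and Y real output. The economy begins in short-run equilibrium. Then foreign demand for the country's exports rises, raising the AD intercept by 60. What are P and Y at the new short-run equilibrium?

P = 221, Y = 1556

This is a positive demand shock: AD shifts right.
New AD: Y = 3103 − 7P.
SRAS can be written Y = 451 + 5P.
Set AD = SRAS: 3103 − 7P = 451 + 5P, so 2652 = 12P and P = 221.
Y = 3103 − 7·221 = 1556.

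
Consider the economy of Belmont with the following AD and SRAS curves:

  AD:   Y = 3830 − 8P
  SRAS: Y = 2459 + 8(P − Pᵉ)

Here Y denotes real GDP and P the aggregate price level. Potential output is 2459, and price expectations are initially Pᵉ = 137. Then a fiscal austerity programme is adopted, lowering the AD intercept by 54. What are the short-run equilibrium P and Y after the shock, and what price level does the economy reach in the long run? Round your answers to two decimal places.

AD shifts left: new AD is Y = 3776 − 8P. With Pᵉ = 137, SRAS is Y = 1363 + 8P.
Short run: 3776 − 8P = 1363 + 8P gives 2413 = 16P, so P = 150.81 and Y = 3776 − 8P = 2569.50.
Y = 2569.50 is above potential 2459; expectations adjust and SRAS shifts left until Y = 2459.
Long run: on the new AD curve, 2459 = 3776 − 8P gives P = 164.63.

Short run: P = 150.81, Y = 2569.50. Long run: P = 164.63.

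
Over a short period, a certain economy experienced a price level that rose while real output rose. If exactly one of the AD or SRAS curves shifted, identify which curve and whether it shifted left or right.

AD shifted right

P rose and Y rose. An AD shift moves P and Y in the same direction; an SRAS shift moves them in opposite directions.
Here P and Y moved in the same direction, so the AD curve shifted.
Since Y rose, AD shifted right.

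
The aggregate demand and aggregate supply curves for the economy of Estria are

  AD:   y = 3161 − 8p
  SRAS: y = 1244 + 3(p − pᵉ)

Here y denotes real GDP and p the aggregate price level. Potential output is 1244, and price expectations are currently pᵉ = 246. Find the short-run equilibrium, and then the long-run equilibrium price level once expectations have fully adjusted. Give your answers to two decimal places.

Short run: with pᵉ = 246, SRAS is y = 506 + 3p. Setting AD = SRAS gives 2655 = 11p, so p = 241.36 and y = 3161 − 8p = 1230.09.
Output 1230.09 is below potential 1244, so over time expected prices fall and SRAS shifts right until y returns to 1244.
Long run: y = 1244 on the AD curve gives 1244 = 3161 − 8p, so p = 239.63.

Short run: p = 241.36, y = 1230.09. Long run: p = 239.63.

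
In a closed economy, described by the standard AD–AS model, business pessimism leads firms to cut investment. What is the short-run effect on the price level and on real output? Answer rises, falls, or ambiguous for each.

This is a negative demand shock: AD shifts left.
Moving along the upward-sloping SRAS curve, P falls and Y falls.

Price level: falls; output: falls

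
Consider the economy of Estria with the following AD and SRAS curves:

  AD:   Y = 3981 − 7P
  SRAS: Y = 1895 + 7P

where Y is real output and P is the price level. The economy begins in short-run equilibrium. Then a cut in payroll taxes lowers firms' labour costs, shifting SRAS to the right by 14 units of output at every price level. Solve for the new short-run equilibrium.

P = 148, Y = 2945

This is a positive supply shock: SRAS shifts right.
New SRAS: Y = 1909 + 7P.
Set AD = SRAS: 3981 − 7P = 1909 + 7P, so 2072 = 14P and P = 148.
Y = 3981 − 7·148 = 2945.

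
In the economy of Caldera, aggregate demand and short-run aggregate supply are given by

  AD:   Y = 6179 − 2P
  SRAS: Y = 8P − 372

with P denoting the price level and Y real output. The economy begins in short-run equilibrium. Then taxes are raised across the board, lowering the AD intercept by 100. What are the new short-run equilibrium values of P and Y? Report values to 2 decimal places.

This is a negative demand shock: AD shifts left.
New AD: Y = 6079 − 2P.
Set AD = SRAS: 6079 − 2P = 8P − 372, so 6451 = 10P and P = 645.10.
Substituting into AD, Y = 4788.80.

P = 645.10, Y = 4788.80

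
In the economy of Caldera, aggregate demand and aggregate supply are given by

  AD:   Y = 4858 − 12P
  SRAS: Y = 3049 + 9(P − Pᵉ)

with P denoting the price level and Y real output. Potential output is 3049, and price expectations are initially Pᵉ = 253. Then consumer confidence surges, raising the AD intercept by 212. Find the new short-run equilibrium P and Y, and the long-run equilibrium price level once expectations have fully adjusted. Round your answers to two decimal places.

AD shifts right: new AD is Y = 5070 − 12P. With Pᵉ = 253, SRAS is Y = 772 + 9P.
Short run: 5070 − 12P = 772 + 9P gives 4298 = 21P, so P = 204.67 and Y = 5070 − 12P = 2614.00.
Y = 2614.00 is below potential 3049; expectations adjust and SRAS shifts right until Y = 3049.
Long run: on the new AD curve, 3049 = 5070 − 12P gives P = 168.42.

Short run: P = 204.67, Y = 2614.00. Long run: P = 168.42.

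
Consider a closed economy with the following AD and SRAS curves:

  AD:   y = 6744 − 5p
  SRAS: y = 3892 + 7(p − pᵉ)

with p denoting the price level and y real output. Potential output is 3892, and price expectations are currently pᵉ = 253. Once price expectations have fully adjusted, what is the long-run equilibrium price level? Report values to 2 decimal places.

Short run: with pᵉ = 253, SRAS is y = 2121 + 7p. Setting AD = SRAS gives 4623 = 12p, so p = 385.25 and y = 6744 − 5p = 4817.75.
Output 4817.75 is above potential 3892, so over time expected prices rise and SRAS shifts left until y returns to 3892.
Long run: y = 3892 on the AD curve gives 3892 = 6744 − 5p, so p = 570.40.

Long-run p = 570.40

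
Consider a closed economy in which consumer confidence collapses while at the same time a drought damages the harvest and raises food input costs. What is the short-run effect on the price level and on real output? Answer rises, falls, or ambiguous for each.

Price level: ambiguous; output: falls

The first event is a negative demand shock: AD shifts left, which by itself pushes P down and Y down.
The second is an adverse supply shock: SRAS shifts left, which by itself pushes P up and Y down.
The two shocks push P in opposite directions, so the effect on P is ambiguous. Both shocks push Y down, so Y falls.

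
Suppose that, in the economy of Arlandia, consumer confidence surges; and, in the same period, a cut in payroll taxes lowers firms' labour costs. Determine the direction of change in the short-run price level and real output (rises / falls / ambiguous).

Price level: ambiguous; output: rises

The first event is a positive demand shock: AD shifts right, which by itself pushes P up and Y up.
The second is a favourable supply shock: SRAS shifts right, which by itself pushes P down and Y up.
The two shocks push P in opposite directions, so the effect on P is ambiguous. Both shocks push Y up, so Y rises.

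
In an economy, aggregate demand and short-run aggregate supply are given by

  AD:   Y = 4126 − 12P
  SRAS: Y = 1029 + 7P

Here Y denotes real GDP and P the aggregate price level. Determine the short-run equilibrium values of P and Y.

P = 163, Y = 2170

Set AD = SRAS: 4126 − 12P = 1029 + 7P, so 3097 = 19P and P = 163.
Then Y = 4126 − 12·163 = 2170.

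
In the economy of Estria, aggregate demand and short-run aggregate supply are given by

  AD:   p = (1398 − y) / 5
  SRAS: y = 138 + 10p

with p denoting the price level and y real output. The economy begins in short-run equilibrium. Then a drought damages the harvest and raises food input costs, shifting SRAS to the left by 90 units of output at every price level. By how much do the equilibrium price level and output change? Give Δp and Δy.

Δp = +6, Δy = -30

This is a negative supply shock: SRAS shifts left.
New SRAS: y = 48 + 10p.
Set AD = SRAS: 1398 − 5p = 48 + 10p, so 1350 = 15p and p = 90.
y = 1398 − 5·90 = 948.
Initially p = 84, y = 978, so Δp = +6 and Δy = -30.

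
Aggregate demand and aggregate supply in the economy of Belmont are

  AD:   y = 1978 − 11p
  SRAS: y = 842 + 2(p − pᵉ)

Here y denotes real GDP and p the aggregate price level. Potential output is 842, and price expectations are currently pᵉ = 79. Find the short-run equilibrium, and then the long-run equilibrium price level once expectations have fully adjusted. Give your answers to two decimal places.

Short run: with pᵉ = 79, SRAS is y = 684 + 2p. Setting AD = SRAS gives 1294 = 13p, so p = 99.54 and y = 1978 − 11p = 883.08.
Output 883.08 is above potential 842, so over time expected prices rise and SRAS shifts left until y returns to 842.
Long run: y = 842 on the AD curve gives 842 = 1978 − 11p, so p = 103.27.

Short run: p = 99.54, y = 883.08. Long run: p = 103.27.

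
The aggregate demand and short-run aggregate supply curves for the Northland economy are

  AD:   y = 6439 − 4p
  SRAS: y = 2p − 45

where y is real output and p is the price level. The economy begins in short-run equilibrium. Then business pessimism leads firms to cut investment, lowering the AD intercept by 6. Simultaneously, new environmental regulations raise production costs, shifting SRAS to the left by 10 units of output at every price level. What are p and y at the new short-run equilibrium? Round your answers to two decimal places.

After both shocks: AD is y = 6433 − 4p and SRAS is y = 2p − 55.
Setting them equal: 6488 = 6p, so p = 1081.33.
Substituting into AD, y = 2107.67.

p = 1081.33, y = 2107.67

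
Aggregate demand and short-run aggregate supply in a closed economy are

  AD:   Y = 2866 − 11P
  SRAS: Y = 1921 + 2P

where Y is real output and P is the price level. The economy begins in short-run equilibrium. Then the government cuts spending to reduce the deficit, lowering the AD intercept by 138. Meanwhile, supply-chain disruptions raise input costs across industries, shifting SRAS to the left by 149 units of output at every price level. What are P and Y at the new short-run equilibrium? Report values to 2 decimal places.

P = 73.54, Y = 1919.08

After both shocks: AD is Y = 2728 − 11P and SRAS is Y = 1772 + 2P.
Setting them equal: 956 = 13P, so P = 73.54.
Substituting into AD, Y = 1919.08.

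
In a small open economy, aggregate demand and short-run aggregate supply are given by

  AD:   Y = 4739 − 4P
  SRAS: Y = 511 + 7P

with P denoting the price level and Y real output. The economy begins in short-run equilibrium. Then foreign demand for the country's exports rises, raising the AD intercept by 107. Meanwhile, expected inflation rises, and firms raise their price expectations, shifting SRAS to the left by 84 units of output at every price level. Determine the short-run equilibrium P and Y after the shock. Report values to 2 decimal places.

After both shocks: AD is Y = 4846 − 4P and SRAS is Y = 427 + 7P.
Setting them equal: 4419 = 11P, so P = 401.73.
Substituting into AD, Y = 3239.09.

P = 401.73, Y = 3239.09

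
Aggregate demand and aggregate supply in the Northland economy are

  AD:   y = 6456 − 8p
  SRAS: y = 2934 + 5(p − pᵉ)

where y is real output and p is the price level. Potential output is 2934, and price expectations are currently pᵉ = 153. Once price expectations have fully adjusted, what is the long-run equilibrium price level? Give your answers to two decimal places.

Short run: with pᵉ = 153, SRAS is y = 2169 + 5p. Setting AD = SRAS gives 4287 = 13p, so p = 329.77 and y = 6456 − 8p = 3817.85.
Output 3817.85 is above potential 2934, so over time expected prices rise and SRAS shifts left until y returns to 2934.
Long run: y = 2934 on the AD curve gives 2934 = 6456 − 8p, so p = 440.25.

Long-run p = 440.25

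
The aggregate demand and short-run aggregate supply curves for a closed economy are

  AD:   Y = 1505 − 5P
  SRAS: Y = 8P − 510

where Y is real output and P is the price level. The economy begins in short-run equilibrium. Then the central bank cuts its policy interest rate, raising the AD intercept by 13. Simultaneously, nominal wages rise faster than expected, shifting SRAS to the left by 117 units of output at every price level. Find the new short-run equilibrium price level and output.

P = 165, Y = 693

After both shocks: AD is Y = 1518 − 5P and SRAS is Y = 8P − 627.
Setting them equal: 2145 = 13P, so P = 165.
Y = 1518 − 5·165 = 693.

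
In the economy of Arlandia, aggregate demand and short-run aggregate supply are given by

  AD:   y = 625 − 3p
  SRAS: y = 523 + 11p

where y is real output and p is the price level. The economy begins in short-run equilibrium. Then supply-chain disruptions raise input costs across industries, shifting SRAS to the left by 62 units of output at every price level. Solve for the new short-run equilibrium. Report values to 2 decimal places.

p = 11.71, y = 589.86

This is a negative supply shock: SRAS shifts left.
New SRAS: y = 461 + 11p.
Set AD = SRAS: 625 − 3p = 461 + 11p, so 164 = 14p and p = 11.71.
Substituting into AD, y = 589.86.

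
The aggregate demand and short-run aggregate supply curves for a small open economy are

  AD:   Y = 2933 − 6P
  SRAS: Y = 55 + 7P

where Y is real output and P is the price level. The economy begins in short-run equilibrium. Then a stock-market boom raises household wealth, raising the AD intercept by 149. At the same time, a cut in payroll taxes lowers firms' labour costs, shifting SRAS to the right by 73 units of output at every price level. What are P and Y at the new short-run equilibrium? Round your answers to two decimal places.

After both shocks: AD is Y = 3082 − 6P and SRAS is Y = 128 + 7P.
Setting them equal: 2954 = 13P, so P = 227.23.
Substituting into AD, Y = 1718.62.

P = 227.23, Y = 1718.62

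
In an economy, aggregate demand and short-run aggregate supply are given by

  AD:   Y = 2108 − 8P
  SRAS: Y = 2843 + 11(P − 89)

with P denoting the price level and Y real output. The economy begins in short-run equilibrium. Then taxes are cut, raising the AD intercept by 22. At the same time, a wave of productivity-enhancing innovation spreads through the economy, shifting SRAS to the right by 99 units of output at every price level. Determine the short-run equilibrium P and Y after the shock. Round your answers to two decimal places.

After both shocks: AD is Y = 2130 − 8P and SRAS is Y = 1963 + 11P.
Setting them equal: 167 = 19P, so P = 8.79.
Substituting into AD, Y = 2059.68.

P = 8.79, Y = 2059.68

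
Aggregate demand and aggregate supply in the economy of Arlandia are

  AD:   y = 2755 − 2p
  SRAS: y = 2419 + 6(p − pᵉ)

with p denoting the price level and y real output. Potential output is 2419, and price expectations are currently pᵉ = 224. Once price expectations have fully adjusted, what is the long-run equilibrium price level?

Long-run p = 168

Short run: with pᵉ = 224, SRAS is y = 1075 + 6p. Setting AD = SRAS gives 1680 = 8p, so p = 210 and y = 2755 − 2·210 = 2335.
Output 2335 is below potential 2419, so over time expected prices fall and SRAS shifts right until y returns to 2419.
Long run: y = 2419 on the AD curve gives 2419 = 2755 − 2p, so p = 168.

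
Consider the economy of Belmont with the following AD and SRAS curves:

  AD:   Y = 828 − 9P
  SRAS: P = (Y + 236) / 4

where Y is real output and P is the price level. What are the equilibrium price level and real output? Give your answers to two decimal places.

Rearrange SRAS to Y = 4P − 236.
Set AD = SRAS: 828 − 9P = 4P − 236, so 1064 = 13P and P = 81.85.
Substituting into AD, Y = 828 − 9P = 91.38.

P = 81.85, Y = 91.38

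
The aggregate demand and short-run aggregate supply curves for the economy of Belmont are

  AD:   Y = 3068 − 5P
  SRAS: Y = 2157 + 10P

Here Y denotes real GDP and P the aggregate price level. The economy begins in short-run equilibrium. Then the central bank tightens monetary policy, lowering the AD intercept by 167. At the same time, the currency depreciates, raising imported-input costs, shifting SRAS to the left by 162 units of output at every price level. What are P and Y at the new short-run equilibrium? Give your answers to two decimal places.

After both shocks: AD is Y = 2901 − 5P and SRAS is Y = 1995 + 10P.
Setting them equal: 906 = 15P, so P = 60.40.
Substituting into AD, Y = 2599.00.

P = 60.40, Y = 2599.00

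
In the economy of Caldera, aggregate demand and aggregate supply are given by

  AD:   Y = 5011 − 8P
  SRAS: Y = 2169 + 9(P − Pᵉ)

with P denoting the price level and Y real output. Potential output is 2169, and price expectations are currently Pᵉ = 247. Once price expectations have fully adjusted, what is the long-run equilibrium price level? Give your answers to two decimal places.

Short run: with Pᵉ = 247, SRAS is Y = 9P − 54. Setting AD = SRAS gives 5065 = 17P, so P = 297.94 and Y = 5011 − 8P = 2627.47.
Output 2627.47 is above potential 2169, so over time expected prices rise and SRAS shifts left until Y returns to 2169.
Long run: Y = 2169 on the AD curve gives 2169 = 5011 − 8P, so P = 355.25.

Long-run P = 355.25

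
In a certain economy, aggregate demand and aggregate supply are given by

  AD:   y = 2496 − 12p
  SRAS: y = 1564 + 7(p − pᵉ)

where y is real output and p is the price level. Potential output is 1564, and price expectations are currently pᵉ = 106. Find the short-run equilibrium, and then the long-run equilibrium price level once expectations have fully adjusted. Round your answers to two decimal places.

Short run: with pᵉ = 106, SRAS is y = 822 + 7p. Setting AD = SRAS gives 1674 = 19p, so p = 88.11 and y = 2496 − 12p = 1438.74.
Output 1438.74 is below potential 1564, so over time expected prices fall and SRAS shifts right until y returns to 1564.
Long run: y = 1564 on the AD curve gives 1564 = 2496 − 12p, so p = 77.67.

Short run: p = 88.11, y = 1438.74. Long run: p = 77.67.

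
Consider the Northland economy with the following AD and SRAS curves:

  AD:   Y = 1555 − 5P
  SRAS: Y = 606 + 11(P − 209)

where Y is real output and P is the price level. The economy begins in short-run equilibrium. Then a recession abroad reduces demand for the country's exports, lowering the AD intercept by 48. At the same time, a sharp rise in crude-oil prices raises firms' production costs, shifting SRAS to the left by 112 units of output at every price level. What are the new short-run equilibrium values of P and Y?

P = 207, Y = 472

After both shocks: AD is Y = 1507 − 5P and SRAS is Y = 11P − 1805.
Setting them equal: 3312 = 16P, so P = 207.
Y = 1507 − 5·207 = 472.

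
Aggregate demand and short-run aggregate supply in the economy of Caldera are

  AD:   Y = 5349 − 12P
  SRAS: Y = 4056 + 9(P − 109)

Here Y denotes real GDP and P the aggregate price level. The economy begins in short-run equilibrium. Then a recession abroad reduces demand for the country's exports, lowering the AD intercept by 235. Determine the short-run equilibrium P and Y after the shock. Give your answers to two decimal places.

This is a negative demand shock: AD shifts left.
New AD: Y = 5114 − 12P.
SRAS can be written Y = 3075 + 9P.
Set AD = SRAS: 5114 − 12P = 3075 + 9P, so 2039 = 21P and P = 97.10.
Substituting into AD, Y = 3948.86.

P = 97.10, Y = 3948.86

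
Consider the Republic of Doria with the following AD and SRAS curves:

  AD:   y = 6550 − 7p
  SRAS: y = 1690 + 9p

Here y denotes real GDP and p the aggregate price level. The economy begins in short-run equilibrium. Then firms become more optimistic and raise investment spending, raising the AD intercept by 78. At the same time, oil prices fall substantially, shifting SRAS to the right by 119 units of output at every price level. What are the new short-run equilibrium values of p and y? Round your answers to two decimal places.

p = 301.19, y = 4519.69

After both shocks: AD is y = 6628 − 7p and SRAS is y = 1809 + 9p.
Setting them equal: 4819 = 16p, so p = 301.19.
Substituting into AD, y = 4519.69.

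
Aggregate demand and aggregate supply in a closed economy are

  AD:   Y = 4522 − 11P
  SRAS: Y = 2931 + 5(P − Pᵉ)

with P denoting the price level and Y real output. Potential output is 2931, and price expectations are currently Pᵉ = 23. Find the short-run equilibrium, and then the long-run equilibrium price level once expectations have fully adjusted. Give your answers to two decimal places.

Short run: with Pᵉ = 23, SRAS is Y = 2816 + 5P. Setting AD = SRAS gives 1706 = 16P, so P = 106.63 and Y = 4522 − 11P = 3349.13.
Output 3349.13 is above potential 2931, so over time expected prices rise and SRAS shifts left until Y returns to 2931.
Long run: Y = 2931 on the AD curve gives 2931 = 4522 − 11P, so P = 144.64.

Short run: P = 106.63, Y = 3349.13. Long run: P = 144.64.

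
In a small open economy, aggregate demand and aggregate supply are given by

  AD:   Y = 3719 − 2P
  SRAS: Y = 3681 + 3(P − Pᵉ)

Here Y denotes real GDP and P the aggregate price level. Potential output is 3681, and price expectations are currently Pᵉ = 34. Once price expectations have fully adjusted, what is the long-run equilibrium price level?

Long-run P = 19

Short run: with Pᵉ = 34, SRAS is Y = 3579 + 3P. Setting AD = SRAS gives 140 = 5P, so P = 28 and Y = 3719 − 2·28 = 3663.
Output 3663 is below potential 3681, so over time expected prices fall and SRAS shifts right until Y returns to 3681.
Long run: Y = 3681 on the AD curve gives 3681 = 3719 − 2P, so P = 19.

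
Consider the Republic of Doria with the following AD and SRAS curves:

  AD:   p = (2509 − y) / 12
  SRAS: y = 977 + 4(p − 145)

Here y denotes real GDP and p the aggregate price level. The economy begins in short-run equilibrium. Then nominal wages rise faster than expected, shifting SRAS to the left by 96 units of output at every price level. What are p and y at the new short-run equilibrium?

p = 138, y = 853

This is a negative supply shock: SRAS shifts left.
New SRAS: y = 301 + 4p.
Set AD = SRAS: 2509 − 12p = 301 + 4p, so 2208 = 16p and p = 138.
y = 2509 − 12·138 = 853.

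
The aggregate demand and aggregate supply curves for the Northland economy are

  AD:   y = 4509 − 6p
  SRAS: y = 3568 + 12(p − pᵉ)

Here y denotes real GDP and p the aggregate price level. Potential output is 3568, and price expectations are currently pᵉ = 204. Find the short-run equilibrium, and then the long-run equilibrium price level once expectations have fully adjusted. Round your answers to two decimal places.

Short run: with pᵉ = 204, SRAS is y = 1120 + 12p. Setting AD = SRAS gives 3389 = 18p, so p = 188.28 and y = 4509 − 6p = 3379.33.
Output 3379.33 is below potential 3568, so over time expected prices fall and SRAS shifts right until y returns to 3568.
Long run: y = 3568 on the AD curve gives 3568 = 4509 − 6p, so p = 156.83.

Short run: p = 188.28, y = 3379.33. Long run: p = 156.83.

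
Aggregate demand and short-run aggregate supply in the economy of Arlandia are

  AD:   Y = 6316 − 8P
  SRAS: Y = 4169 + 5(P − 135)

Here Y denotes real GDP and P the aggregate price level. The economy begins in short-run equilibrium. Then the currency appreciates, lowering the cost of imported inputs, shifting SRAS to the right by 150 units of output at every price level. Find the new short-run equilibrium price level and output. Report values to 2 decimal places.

This is a positive supply shock: SRAS shifts right.
New SRAS: Y = 3644 + 5P.
Set AD = SRAS: 6316 − 8P = 3644 + 5P, so 2672 = 13P and P = 205.54.
Substituting into AD, Y = 4671.69.

P = 205.54, Y = 4671.69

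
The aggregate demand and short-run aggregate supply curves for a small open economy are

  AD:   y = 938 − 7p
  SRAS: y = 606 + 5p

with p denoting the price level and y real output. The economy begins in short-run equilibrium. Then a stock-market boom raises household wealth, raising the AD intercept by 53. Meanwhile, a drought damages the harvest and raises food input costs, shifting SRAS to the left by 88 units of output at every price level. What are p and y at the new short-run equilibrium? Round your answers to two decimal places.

p = 39.42, y = 715.08

After both shocks: AD is y = 991 − 7p and SRAS is y = 518 + 5p.
Setting them equal: 473 = 12p, so p = 39.42.
Substituting into AD, y = 715.08.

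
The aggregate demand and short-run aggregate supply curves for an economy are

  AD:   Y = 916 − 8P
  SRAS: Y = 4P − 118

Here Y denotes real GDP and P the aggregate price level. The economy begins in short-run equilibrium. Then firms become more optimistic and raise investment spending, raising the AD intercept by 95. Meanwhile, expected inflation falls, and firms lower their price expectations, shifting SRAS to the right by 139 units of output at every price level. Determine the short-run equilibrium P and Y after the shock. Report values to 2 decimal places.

After both shocks: AD is Y = 1011 − 8P and SRAS is Y = 21 + 4P.
Setting them equal: 990 = 12P, so P = 82.50.
Substituting into AD, Y = 351.00.

P = 82.50, Y = 351.00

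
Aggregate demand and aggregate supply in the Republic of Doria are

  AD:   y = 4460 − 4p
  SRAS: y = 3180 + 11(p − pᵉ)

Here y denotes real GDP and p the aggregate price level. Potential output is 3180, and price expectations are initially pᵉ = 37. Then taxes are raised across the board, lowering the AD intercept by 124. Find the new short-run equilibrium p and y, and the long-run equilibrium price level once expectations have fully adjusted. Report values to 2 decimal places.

Short run: p = 104.20, y = 3919.20. Long run: p = 289.00.

AD shifts left: new AD is y = 4336 − 4p. With pᵉ = 37, SRAS is y = 2773 + 11p.
Short run: 4336 − 4p = 2773 + 11p gives 1563 = 15p, so p = 104.20 and y = 4336 − 4p = 3919.20.
y = 3919.20 is above potential 3180; expectations adjust and SRAS shifts left until y = 3180.
Long run: on the new AD curve, 3180 = 4336 − 4p gives p = 289.00.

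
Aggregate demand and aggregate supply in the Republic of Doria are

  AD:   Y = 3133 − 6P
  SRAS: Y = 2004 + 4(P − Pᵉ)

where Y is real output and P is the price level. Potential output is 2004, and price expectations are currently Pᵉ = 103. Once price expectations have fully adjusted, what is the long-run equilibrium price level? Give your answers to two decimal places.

Long-run P = 188.17

Short run: with Pᵉ = 103, SRAS is Y = 1592 + 4P. Setting AD = SRAS gives 1541 = 10P, so P = 154.10 and Y = 3133 − 6P = 2208.40.
Output 2208.40 is above potential 2004, so over time expected prices rise and SRAS shifts left until Y returns to 2004.
Long run: Y = 2004 on the AD curve gives 2004 = 3133 − 6P, so P = 188.17.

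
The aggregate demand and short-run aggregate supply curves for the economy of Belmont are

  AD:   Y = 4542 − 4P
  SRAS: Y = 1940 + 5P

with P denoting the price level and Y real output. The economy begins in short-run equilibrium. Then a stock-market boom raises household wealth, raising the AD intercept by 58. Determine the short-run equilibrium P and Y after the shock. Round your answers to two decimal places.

This is a positive demand shock: AD shifts right.
New AD: Y = 4600 − 4P.
Set AD = SRAS: 4600 − 4P = 1940 + 5P, so 2660 = 9P and P = 295.56.
Substituting into AD, Y = 3417.78.

P = 295.56, Y = 3417.78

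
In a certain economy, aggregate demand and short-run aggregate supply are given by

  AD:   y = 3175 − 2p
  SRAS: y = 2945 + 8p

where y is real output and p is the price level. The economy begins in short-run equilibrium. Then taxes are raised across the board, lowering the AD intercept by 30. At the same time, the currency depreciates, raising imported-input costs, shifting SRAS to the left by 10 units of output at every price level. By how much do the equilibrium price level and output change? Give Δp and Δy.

After both shocks: AD is y = 3145 − 2p and SRAS is y = 2935 + 8p.
Setting them equal: 210 = 10p, so p = 21.
y = 3145 − 2·21 = 3103.
Initially p = 23, y = 3129, so Δp = -2 and Δy = -26.

Δp = -2, Δy = -26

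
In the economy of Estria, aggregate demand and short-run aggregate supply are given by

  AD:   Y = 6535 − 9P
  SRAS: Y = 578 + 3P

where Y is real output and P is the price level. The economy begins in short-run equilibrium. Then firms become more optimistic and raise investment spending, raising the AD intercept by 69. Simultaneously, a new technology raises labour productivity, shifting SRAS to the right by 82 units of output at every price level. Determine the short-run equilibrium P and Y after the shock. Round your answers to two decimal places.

After both shocks: AD is Y = 6604 − 9P and SRAS is Y = 660 + 3P.
Setting them equal: 5944 = 12P, so P = 495.33.
Substituting into AD, Y = 2146.00.

P = 495.33, Y = 2146.00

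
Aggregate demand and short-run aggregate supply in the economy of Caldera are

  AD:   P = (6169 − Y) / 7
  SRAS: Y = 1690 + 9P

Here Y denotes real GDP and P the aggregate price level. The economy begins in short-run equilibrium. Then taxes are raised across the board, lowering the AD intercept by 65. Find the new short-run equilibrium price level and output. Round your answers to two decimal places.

This is a negative demand shock: AD shifts left.
New AD: Y = 6104 − 7P.
Set AD = SRAS: 6104 − 7P = 1690 + 9P, so 4414 = 16P and P = 275.88.
Substituting into AD, Y = 4172.88.

P = 275.88, Y = 4172.88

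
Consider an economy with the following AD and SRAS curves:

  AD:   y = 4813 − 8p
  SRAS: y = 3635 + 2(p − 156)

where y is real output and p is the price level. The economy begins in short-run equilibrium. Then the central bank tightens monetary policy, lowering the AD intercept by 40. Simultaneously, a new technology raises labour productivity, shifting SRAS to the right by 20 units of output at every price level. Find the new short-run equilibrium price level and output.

After both shocks: AD is y = 4773 − 8p and SRAS is y = 3343 + 2p.
Setting them equal: 1430 = 10p, so p = 143.
y = 4773 − 8·143 = 3629.

p = 143, y = 3629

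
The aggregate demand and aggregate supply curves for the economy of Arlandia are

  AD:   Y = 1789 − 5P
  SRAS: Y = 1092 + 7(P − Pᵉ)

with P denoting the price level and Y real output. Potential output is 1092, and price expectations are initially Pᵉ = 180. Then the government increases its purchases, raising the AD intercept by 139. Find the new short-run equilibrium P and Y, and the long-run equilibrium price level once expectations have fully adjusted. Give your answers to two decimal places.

AD shifts right: new AD is Y = 1928 − 5P. With Pᵉ = 180, SRAS is Y = 7P − 168.
Short run: 1928 − 5P = 7P − 168 gives 2096 = 12P, so P = 174.67 and Y = 1928 − 5P = 1054.67.
Y = 1054.67 is below potential 1092; expectations adjust and SRAS shifts right until Y = 1092.
Long run: on the new AD curve, 1092 = 1928 − 5P gives P = 167.20.

Short run: P = 174.67, Y = 1054.67. Long run: P = 167.20.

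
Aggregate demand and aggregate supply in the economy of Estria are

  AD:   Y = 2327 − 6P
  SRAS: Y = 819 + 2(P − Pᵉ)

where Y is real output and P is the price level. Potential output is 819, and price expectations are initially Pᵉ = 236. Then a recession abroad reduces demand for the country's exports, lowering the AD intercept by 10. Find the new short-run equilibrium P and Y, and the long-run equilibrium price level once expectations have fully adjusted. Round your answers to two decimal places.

AD shifts left: new AD is Y = 2317 − 6P. With Pᵉ = 236, SRAS is Y = 347 + 2P.
Short run: 2317 − 6P = 347 + 2P gives 1970 = 8P, so P = 246.25 and Y = 2317 − 6P = 839.50.
Y = 839.50 is above potential 819; expectations adjust and SRAS shifts left until Y = 819.
Long run: on the new AD curve, 819 = 2317 − 6P gives P = 249.67.

Short run: P = 246.25, Y = 839.50. Long run: P = 249.67.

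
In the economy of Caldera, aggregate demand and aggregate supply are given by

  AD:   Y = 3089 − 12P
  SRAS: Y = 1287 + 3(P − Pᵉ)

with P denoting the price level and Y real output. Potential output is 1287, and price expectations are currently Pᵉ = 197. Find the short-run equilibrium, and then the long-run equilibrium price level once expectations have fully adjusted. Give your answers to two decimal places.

Short run: with Pᵉ = 197, SRAS is Y = 696 + 3P. Setting AD = SRAS gives 2393 = 15P, so P = 159.53 and Y = 3089 − 12P = 1174.60.
Output 1174.60 is below potential 1287, so over time expected prices fall and SRAS shifts right until Y returns to 1287.
Long run: Y = 1287 on the AD curve gives 1287 = 3089 − 12P, so P = 150.17.

Short run: P = 159.53, Y = 1174.60. Long run: P = 150.17.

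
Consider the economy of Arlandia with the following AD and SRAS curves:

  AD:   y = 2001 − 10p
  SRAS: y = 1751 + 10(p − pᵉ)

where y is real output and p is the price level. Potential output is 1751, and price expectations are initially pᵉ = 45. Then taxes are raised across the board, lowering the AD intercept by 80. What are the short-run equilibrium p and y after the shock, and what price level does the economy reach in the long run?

Short run: p = 31, y = 1611. Long run: p = 17.

AD shifts left: new AD is y = 1921 − 10p. With pᵉ = 45, SRAS is y = 1301 + 10p.
Short run: 1921 − 10p = 1301 + 10p gives 620 = 20p, so p = 31 and y = 1921 − 10·31 = 1611.
y = 1611 is below potential 1751; expectations adjust and SRAS shifts right until y = 1751.
Long run: on the new AD curve, 1751 = 1921 − 10p gives p = 17.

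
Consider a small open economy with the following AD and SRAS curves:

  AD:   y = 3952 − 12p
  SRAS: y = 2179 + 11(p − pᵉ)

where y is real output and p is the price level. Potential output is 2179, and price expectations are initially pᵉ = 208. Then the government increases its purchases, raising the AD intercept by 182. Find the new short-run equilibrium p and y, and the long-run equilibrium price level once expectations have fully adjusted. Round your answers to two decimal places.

Short run: p = 184.48, y = 1920.26. Long run: p = 162.92.

AD shifts right: new AD is y = 4134 − 12p. With pᵉ = 208, SRAS is y = 11p − 109.
Short run: 4134 − 12p = 11p − 109 gives 4243 = 23p, so p = 184.48 and y = 4134 − 12p = 1920.26.
y = 1920.26 is below potential 2179; expectations adjust and SRAS shifts right until y = 2179.
Long run: on the new AD curve, 2179 = 4134 − 12p gives p = 162.92.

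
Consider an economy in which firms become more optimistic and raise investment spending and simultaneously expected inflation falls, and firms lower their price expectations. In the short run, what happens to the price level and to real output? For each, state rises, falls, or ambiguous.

Price level: ambiguous; output: rises

The first event is a positive demand shock: AD shifts right, which by itself pushes P up and Y up.
The second is a favourable supply shock: SRAS shifts right, which by itself pushes P down and Y up.
The two shocks push P in opposite directions, so the effect on P is ambiguous. Both shocks push Y up, so Y rises.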